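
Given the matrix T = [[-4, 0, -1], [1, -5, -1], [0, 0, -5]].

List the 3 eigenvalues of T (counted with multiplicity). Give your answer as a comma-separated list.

-5, -5, -4

Set up det(lambda·I - T) = 0.
Expanding the 3×3 determinant: p(lambda) = lambda^3 + 14·lambda^2 + 65·lambda + 100.
Rational-root test: lambda = -4 gives p(-4) = 0.
Factor out (lambda + 4): p(lambda) = (lambda + 4)·(lambda^2 + 10·lambda + 25).
The quadratic factor is (lambda + 5)^2.
Eigenvalues: -5, -5, -4.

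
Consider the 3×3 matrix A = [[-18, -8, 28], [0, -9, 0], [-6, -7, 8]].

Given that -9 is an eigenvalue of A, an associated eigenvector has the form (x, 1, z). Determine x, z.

-4, -1

We need (A + 9I)v = 0.
A + 9I = [[-9, -8, 28], [0, 0, 0], [-6, -7, 17]].
Row 1: (-9)·x + (-8)·1 + (28)·z = 0
Row 2: (0)·x + (0)·1 + (0)·z = 0
Row 3: (-6)·x + (-7)·1 + (17)·z = 0
Solving gives x = -4, z = -1.
Check: A·(-4, 1, -1) = (36, -9, 9) = -9·(-4, 1, -1).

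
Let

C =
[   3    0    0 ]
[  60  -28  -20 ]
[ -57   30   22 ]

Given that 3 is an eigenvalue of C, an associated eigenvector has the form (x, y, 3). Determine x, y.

1, 0

We need (C - 3I)v = 0.
C - 3I = [[0, 0, 0], [60, -31, -20], [-57, 30, 19]].
Row 1: (0)·x + (0)·y + (0)·3 = 0
Row 2: (60)·x + (-31)·y + (-20)·3 = 0
Row 3: (-57)·x + (30)·y + (19)·3 = 0
Solving gives x = 1, y = 0.
Check: C·(1, 0, 3) = (3, 0, 9) = 3·(1, 0, 3).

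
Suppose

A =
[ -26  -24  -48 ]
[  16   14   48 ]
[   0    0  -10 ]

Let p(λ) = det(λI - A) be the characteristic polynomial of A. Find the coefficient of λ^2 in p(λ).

22

The coefficient of λ^2 of det(λI - A) is −trace(A).
trace(A) = (-26) + (14) + (-10) = -22, so the coefficient is 22.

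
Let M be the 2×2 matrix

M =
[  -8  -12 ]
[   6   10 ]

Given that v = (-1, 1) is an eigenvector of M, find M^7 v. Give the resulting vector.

First find the eigenvalue: Mv = (-4, 4) = 4·(-1, 1), so λ = 4.
Then M^7 v = λ^7·v = 4^7·(-1, 1) = 16384·(-1, 1) = (-16384, 16384).

(-16384, 16384)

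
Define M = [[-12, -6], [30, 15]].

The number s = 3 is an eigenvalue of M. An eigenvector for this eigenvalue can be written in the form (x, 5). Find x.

We need (M - 3I)v = 0.
M - 3I = [[-15, -6], [30, 12]].
Row 1: (-15)·x + (-6)·5 = 0
Row 2: (30)·x + (12)·5 = 0
Solving gives x = -2.
Check: M·(-2, 5) = (-6, 15) = 3·(-2, 5).

-2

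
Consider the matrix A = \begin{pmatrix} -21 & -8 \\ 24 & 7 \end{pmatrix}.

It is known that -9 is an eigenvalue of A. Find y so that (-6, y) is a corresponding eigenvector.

9

We need (A + 9I)v = 0.
A + 9I = [[-12, -8], [24, 16]].
Row 1: (-12)·-6 + (-8)·y = 0
Row 2: (24)·-6 + (16)·y = 0
Solving gives y = 9.
Check: A·(-6, 9) = (54, -81) = -9·(-6, 9).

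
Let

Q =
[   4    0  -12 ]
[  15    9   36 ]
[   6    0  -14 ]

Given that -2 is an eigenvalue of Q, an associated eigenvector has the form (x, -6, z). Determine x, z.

2, 1

We need (Q + 2I)v = 0.
Q + 2I = [[6, 0, -12], [15, 11, 36], [6, 0, -12]].
Row 1: (6)·x + (0)·-6 + (-12)·z = 0
Row 2: (15)·x + (11)·-6 + (36)·z = 0
Row 3: (6)·x + (0)·-6 + (-12)·z = 0
Solving gives x = 2, z = 1.
Check: Q·(2, -6, 1) = (-4, 12, -2) = -2·(2, -6, 1).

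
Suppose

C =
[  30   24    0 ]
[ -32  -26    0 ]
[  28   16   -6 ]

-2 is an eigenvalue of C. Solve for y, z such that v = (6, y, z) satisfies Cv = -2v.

-8, 10

We need (C + 2I)v = 0.
C + 2I = [[32, 24, 0], [-32, -24, 0], [28, 16, -4]].
Row 1: (32)·6 + (24)·y + (0)·z = 0
Row 2: (-32)·6 + (-24)·y + (0)·z = 0
Row 3: (28)·6 + (16)·y + (-4)·z = 0
Solving gives y = -8, z = 10.
Check: C·(6, -8, 10) = (-12, 16, -20) = -2·(6, -8, 10).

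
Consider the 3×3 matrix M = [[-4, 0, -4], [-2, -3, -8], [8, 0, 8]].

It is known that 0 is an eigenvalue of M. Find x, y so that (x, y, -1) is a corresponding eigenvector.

We need (M)v = 0.
M = [[-4, 0, -4], [-2, -3, -8], [8, 0, 8]].
Row 1: (-4)·x + (0)·y + (-4)·-1 = 0
Row 2: (-2)·x + (-3)·y + (-8)·-1 = 0
Row 3: (8)·x + (0)·y + (8)·-1 = 0
Solving gives x = 1, y = 2.
Check: M·(1, 2, -1) = (0, 0, 0) = 0·(1, 2, -1).

1, 2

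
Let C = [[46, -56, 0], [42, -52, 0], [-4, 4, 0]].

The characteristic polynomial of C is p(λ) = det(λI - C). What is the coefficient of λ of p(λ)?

-40

p(λ) = λ^3 + 6λ^2 - 40λ.
The coefficient of λ is -40.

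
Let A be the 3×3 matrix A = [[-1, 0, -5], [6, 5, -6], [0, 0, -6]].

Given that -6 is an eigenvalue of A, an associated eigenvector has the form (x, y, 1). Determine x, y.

We need (A + 6I)v = 0.
A + 6I = [[5, 0, -5], [6, 11, -6], [0, 0, 0]].
Row 1: (5)·x + (0)·y + (-5)·1 = 0
Row 2: (6)·x + (11)·y + (-6)·1 = 0
Row 3: (0)·x + (0)·y + (0)·1 = 0
Solving gives x = 1, y = 0.
Check: A·(1, 0, 1) = (-6, 0, -6) = -6·(1, 0, 1).

1, 0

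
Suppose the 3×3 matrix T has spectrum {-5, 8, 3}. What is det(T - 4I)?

36

If T has eigenvalues -5, 8, 3, then T - 4I has eigenvalues -9, 4, -1.
det(T - 4I) = (-9) · (4) · (-1) = 36.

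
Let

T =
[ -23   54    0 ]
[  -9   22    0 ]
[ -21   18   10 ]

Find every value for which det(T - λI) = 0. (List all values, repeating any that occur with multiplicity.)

-5, 4, 10

The characteristic polynomial is p(λ) = det(λI - T).
Expanding the 3×3 determinant: p(λ) = λ^3 - 9λ^2 - 30λ + 200.
Since p(-5) = 0, λ = -5 is a root.
Factor out (λ + 5): p(λ) = (λ + 5)·(λ^2 - 14λ + 40).
The quadratic factors as (λ - 4)·(λ - 10).
Eigenvalues: -5, 4, 10.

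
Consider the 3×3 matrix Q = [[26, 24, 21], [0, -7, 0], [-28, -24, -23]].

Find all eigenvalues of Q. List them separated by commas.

Compute the characteristic polynomial p(r) = det(rI - Q).
Cofactor expansion gives p(r) = r^3 + 4r^2 - 31r - 70.
Try r = 5: p(5) = 0, so 5 is a root.
Dividing by (r - 5) leaves r^2 + 9r + 14.
The quadratic factors as (r + 7)·(r + 2).
Eigenvalues: -7, -2, 5.

-7, -2, 5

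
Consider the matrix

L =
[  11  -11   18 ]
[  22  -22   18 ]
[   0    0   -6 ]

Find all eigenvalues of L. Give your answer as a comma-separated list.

-11, -6, 0

The characteristic polynomial is p(λ) = det(λI - L).
Cofactor expansion gives p(λ) = λ^3 + 17λ^2 + 66λ.
Since p(0) = 0, λ = 0 is a root.
Factor out λ: p(λ) = λ·(λ^2 + 17λ + 66).
The quadratic factors as (λ + 11)·(λ + 6).
Eigenvalues: -11, -6, 0.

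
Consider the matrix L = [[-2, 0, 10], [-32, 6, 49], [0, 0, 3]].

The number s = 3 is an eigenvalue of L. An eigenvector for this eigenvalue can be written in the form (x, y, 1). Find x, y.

2, 5

We need (L - 3I)v = 0.
L - 3I = [[-5, 0, 10], [-32, 3, 49], [0, 0, 0]].
Row 1: (-5)·x + (0)·y + (10)·1 = 0
Row 2: (-32)·x + (3)·y + (49)·1 = 0
Row 3: (0)·x + (0)·y + (0)·1 = 0
Solving gives x = 2, y = 5.
Check: L·(2, 5, 1) = (6, 15, 3) = 3·(2, 5, 1).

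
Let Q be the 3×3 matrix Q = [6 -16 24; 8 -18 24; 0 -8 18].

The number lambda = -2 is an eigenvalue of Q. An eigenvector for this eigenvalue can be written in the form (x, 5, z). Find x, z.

4, 2

We need (Q + 2I)v = 0.
Q + 2I = [[8, -16, 24], [8, -16, 24], [0, -8, 20]].
Row 1: (8)·x + (-16)·5 + (24)·z = 0
Row 2: (8)·x + (-16)·5 + (24)·z = 0
Row 3: (0)·x + (-8)·5 + (20)·z = 0
Solving gives x = 4, z = 2.
Check: Q·(4, 5, 2) = (-8, -10, -4) = -2·(4, 5, 2).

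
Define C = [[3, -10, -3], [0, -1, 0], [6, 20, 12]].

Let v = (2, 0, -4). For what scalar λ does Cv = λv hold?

Compute Cv: C·(2, 0, -4) = (18, 0, -36).
Since Cv = λv, compare component 1: 18 = λ·2, so λ = 9.

9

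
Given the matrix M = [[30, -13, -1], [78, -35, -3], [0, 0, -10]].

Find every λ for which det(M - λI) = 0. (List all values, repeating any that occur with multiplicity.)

-10, -9, 4

The characteristic polynomial is p(s) = det(sI - M).
Expanding along the first row, p(s) = s^3 + 15s^2 + 14s - 360.
Try s = -10: p(-10) = 0, so -10 is a root.
Dividing by (s + 10) leaves s^2 + 5s - 36.
The quadratic factors as (s + 9)·(s - 4).
Eigenvalues: -10, -9, 4.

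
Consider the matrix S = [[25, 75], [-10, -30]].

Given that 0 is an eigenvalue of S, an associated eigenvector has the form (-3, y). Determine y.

1

We need (S)v = 0.
S = [[25, 75], [-10, -30]].
Row 1: (25)·-3 + (75)·y = 0
Row 2: (-10)·-3 + (-30)·y = 0
Solving gives y = 1.
Check: S·(-3, 1) = (0, 0) = 0·(-3, 1).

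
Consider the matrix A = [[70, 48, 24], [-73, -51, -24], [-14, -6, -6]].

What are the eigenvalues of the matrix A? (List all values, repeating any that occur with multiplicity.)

-3, 6, 10

Set up det(tI - A) = 0.
Expanding the 3×3 determinant: p(t) = t^3 - 13t^2 + 12t + 180.
Rational-root test: t = -3 gives p(-3) = 0.
Dividing by (t + 3) leaves t^2 - 16t + 60.
The quadratic factors as (t - 6)·(t - 10).
Eigenvalues: -3, 6, 10.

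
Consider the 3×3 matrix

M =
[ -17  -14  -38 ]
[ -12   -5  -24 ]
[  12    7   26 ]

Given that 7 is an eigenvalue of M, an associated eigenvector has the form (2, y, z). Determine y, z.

2, -2

We need (M - 7I)v = 0.
M - 7I = [[-24, -14, -38], [-12, -12, -24], [12, 7, 19]].
Row 1: (-24)·2 + (-14)·y + (-38)·z = 0
Row 2: (-12)·2 + (-12)·y + (-24)·z = 0
Row 3: (12)·2 + (7)·y + (19)·z = 0
Solving gives y = 2, z = -2.
Check: M·(2, 2, -2) = (14, 14, -14) = 7·(2, 2, -2).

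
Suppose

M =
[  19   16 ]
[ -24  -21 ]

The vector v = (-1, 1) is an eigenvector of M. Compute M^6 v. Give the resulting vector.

(-729, 729)

First find the eigenvalue: Mv = (-3, 3) = 3·(-1, 1), so λ = 3.
Then M^6 v = λ^6·v = 3^6·(-1, 1) = 729·(-1, 1) = (-729, 729).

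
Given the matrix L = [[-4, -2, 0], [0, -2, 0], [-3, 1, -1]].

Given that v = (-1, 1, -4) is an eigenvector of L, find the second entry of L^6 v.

First find the eigenvalue: Lv = (2, -2, 8) = -2·(-1, 1, -4), so λ = -2.
Then L^6 v = λ^6·v = (-2)^6·(-1, 1, -4) = 64·(-1, 1, -4) = (-64, 64, -256).

64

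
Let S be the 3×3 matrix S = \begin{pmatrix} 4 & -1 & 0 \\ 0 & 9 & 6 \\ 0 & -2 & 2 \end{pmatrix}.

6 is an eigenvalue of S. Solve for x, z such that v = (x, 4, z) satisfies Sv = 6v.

-2, -2

We need (S - 6I)v = 0.
S - 6I = [[-2, -1, 0], [0, 3, 6], [0, -2, -4]].
Row 1: (-2)·x + (-1)·4 + (0)·z = 0
Row 2: (0)·x + (3)·4 + (6)·z = 0
Row 3: (0)·x + (-2)·4 + (-4)·z = 0
Solving gives x = -2, z = -2.
Check: S·(-2, 4, -2) = (-12, 24, -12) = 6·(-2, 4, -2).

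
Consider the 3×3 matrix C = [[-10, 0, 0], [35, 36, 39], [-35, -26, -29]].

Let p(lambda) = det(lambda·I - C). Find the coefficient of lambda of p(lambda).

p(lambda) = lambda^3 + 3·lambda^2 - 100·lambda - 300.
The coefficient of lambda is -100.

-100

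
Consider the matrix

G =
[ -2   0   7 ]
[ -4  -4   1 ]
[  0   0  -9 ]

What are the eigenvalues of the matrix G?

-9, -4, -2

The characteristic polynomial is p(t) = det(tI - G).
Expanding the 3×3 determinant: p(t) = t^3 + 15t^2 + 62t + 72.
Rational-root test: t = -4 gives p(-4) = 0.
Dividing by (t + 4) leaves t^2 + 11t + 18.
The quadratic factors as (t + 9)·(t + 2).
Eigenvalues: -9, -4, -2.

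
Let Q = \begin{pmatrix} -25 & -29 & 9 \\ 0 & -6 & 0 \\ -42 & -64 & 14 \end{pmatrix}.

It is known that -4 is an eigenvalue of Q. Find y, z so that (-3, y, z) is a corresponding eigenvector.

We need (Q + 4I)v = 0.
Q + 4I = [[-21, -29, 9], [0, -2, 0], [-42, -64, 18]].
Row 1: (-21)·-3 + (-29)·y + (9)·z = 0
Row 2: (0)·-3 + (-2)·y + (0)·z = 0
Row 3: (-42)·-3 + (-64)·y + (18)·z = 0
Solving gives y = 0, z = -7.
Check: Q·(-3, 0, -7) = (12, 0, 28) = -4·(-3, 0, -7).

0, -7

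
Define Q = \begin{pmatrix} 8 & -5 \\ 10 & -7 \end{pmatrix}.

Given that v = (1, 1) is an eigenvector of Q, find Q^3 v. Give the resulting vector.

(27, 27)

First find the eigenvalue: Qv = (3, 3) = 3·(1, 1), so λ = 3.
Then Q^3 v = λ^3·v = 3^3·(1, 1) = 27·(1, 1) = (27, 27).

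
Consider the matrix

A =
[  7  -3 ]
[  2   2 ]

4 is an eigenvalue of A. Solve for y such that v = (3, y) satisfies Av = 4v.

We need (A - 4I)v = 0.
A - 4I = [[3, -3], [2, -2]].
Row 1: (3)·3 + (-3)·y = 0
Row 2: (2)·3 + (-2)·y = 0
Solving gives y = 3.
Check: A·(3, 3) = (12, 12) = 4·(3, 3).

3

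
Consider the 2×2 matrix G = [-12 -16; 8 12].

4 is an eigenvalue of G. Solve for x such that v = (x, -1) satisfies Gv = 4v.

1

We need (G - 4I)v = 0.
G - 4I = [[-16, -16], [8, 8]].
Row 1: (-16)·x + (-16)·-1 = 0
Row 2: (8)·x + (8)·-1 = 0
Solving gives x = 1.
Check: G·(1, -1) = (4, -4) = 4·(1, -1).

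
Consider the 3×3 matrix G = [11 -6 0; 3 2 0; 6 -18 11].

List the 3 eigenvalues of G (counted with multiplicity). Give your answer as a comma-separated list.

5, 8, 11

The characteristic polynomial is p(lambda) = det(lambda·I - G).
Expanding along the first row, p(lambda) = lambda^3 - 24·lambda^2 + 183·lambda - 440.
Rational-root test: lambda = 5 gives p(5) = 0.
Factor out (lambda - 5): p(lambda) = (lambda - 5)·(lambda^2 - 19·lambda + 88).
The quadratic factors as (lambda - 8)·(lambda - 11).
Eigenvalues: 5, 8, 11.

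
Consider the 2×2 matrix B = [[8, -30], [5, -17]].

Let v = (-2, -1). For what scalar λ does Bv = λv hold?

Compute Bv: B·(-2, -1) = (14, 7).
Since Bv = λv, compare component 1: 14 = λ·-2, so λ = -7.

-7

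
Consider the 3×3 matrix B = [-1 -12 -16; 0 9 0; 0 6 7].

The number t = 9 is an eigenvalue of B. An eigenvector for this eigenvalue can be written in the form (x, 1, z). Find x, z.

We need (B - 9I)v = 0.
B - 9I = [[-10, -12, -16], [0, 0, 0], [0, 6, -2]].
Row 1: (-10)·x + (-12)·1 + (-16)·z = 0
Row 2: (0)·x + (0)·1 + (0)·z = 0
Row 3: (0)·x + (6)·1 + (-2)·z = 0
Solving gives x = -6, z = 3.
Check: B·(-6, 1, 3) = (-54, 9, 27) = 9·(-6, 1, 3).

-6, 3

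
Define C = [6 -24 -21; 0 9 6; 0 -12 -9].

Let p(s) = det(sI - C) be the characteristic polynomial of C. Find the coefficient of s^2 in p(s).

The coefficient of s^2 of det(sI - C) is −trace(C).
trace(C) = (6) + (9) + (-9) = 6, so the coefficient is -6.

-6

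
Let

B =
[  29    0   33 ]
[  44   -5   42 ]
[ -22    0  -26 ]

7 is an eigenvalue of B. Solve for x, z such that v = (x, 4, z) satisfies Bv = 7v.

3, -2

We need (B - 7I)v = 0.
B - 7I = [[22, 0, 33], [44, -12, 42], [-22, 0, -33]].
Row 1: (22)·x + (0)·4 + (33)·z = 0
Row 2: (44)·x + (-12)·4 + (42)·z = 0
Row 3: (-22)·x + (0)·4 + (-33)·z = 0
Solving gives x = 3, z = -2.
Check: B·(3, 4, -2) = (21, 28, -14) = 7·(3, 4, -2).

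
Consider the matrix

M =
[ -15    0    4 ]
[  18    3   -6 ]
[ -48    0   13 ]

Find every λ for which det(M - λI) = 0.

Set up det(tI - M) = 0.
Expanding along the first row, p(t) = t^3 - t^2 - 9t + 9.
Rational-root test: t = 3 gives p(3) = 0.
Dividing by (t - 3) leaves t^2 + 2t - 3.
The quadratic factors as (t + 3)·(t - 1).
Eigenvalues: -3, 1, 3.

-3, 1, 3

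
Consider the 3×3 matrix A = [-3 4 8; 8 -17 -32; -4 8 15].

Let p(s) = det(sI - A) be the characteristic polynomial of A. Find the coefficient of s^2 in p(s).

The coefficient of s^2 of det(sI - A) is −trace(A).
trace(A) = (-3) + (-17) + (15) = -5, so the coefficient is 5.

5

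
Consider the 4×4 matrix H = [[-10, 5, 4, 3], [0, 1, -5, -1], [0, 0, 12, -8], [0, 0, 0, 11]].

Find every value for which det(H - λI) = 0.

-10, 1, 11, 12

H is upper triangular, so its eigenvalues are the diagonal entries.
Diagonal: -10, 1, 12, 11.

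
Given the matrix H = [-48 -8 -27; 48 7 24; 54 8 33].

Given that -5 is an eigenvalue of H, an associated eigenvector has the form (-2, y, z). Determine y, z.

We need (H + 5I)v = 0.
H + 5I = [[-43, -8, -27], [48, 12, 24], [54, 8, 38]].
Row 1: (-43)·-2 + (-8)·y + (-27)·z = 0
Row 2: (48)·-2 + (12)·y + (24)·z = 0
Row 3: (54)·-2 + (8)·y + (38)·z = 0
Solving gives y = 4, z = 2.
Check: H·(-2, 4, 2) = (10, -20, -10) = -5·(-2, 4, 2).

4, 2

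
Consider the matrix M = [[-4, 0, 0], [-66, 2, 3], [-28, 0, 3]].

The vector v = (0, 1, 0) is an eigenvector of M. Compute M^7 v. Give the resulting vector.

First find the eigenvalue: Mv = (0, 2, 0) = 2·(0, 1, 0), so λ = 2.
Then M^7 v = λ^7·v = 2^7·(0, 1, 0) = 128·(0, 1, 0) = (0, 128, 0).

(0, 128, 0)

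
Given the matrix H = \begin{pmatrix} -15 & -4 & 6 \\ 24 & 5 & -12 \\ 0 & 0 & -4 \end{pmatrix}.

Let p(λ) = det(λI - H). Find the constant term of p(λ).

p(λ) = λ^3 + 14λ^2 + 61λ + 84.
The constant term is 84.

84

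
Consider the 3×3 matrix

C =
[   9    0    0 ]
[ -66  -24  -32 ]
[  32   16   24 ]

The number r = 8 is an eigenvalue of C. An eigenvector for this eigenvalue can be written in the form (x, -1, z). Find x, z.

We need (C - 8I)v = 0.
C - 8I = [[1, 0, 0], [-66, -32, -32], [32, 16, 16]].
Row 1: (1)·x + (0)·-1 + (0)·z = 0
Row 2: (-66)·x + (-32)·-1 + (-32)·z = 0
Row 3: (32)·x + (16)·-1 + (16)·z = 0
Solving gives x = 0, z = 1.
Check: C·(0, -1, 1) = (0, -8, 8) = 8·(0, -1, 1).

0, 1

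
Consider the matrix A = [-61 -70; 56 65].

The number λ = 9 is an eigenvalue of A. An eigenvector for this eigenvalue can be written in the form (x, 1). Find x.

We need (A - 9I)v = 0.
A - 9I = [[-70, -70], [56, 56]].
Row 1: (-70)·x + (-70)·1 = 0
Row 2: (56)·x + (56)·1 = 0
Solving gives x = -1.
Check: A·(-1, 1) = (-9, 9) = 9·(-1, 1).

-1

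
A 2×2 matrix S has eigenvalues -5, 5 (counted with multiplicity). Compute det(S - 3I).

-16

If S has eigenvalues -5, 5, then S - 3I has eigenvalues -8, 2.
det(S - 3I) = (-8) · (2) = -16.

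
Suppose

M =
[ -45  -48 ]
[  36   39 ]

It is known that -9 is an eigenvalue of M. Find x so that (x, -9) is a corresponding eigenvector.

12

We need (M + 9I)v = 0.
M + 9I = [[-36, -48], [36, 48]].
Row 1: (-36)·x + (-48)·-9 = 0
Row 2: (36)·x + (48)·-9 = 0
Solving gives x = 12.
Check: M·(12, -9) = (-108, 81) = -9·(12, -9).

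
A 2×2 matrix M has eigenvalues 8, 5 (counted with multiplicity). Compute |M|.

40

det(M) is the product of the eigenvalues: (8) · (5) = 40.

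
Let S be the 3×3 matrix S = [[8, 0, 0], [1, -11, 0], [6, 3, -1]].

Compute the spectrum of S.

S is lower triangular, so its eigenvalues are the diagonal entries.
Diagonal: 8, -11, -1.

-11, -1, 8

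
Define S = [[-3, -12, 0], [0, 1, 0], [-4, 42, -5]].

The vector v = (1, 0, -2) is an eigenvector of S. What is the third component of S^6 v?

-1458

First find the eigenvalue: Sv = (-3, 0, 6) = -3·(1, 0, -2), so λ = -3.
Then S^6 v = λ^6·v = (-3)^6·(1, 0, -2) = 729·(1, 0, -2) = (729, 0, -1458).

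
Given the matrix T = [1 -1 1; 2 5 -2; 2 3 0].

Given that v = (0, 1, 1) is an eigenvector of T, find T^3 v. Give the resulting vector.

(0, 27, 27)

First find the eigenvalue: Tv = (0, 3, 3) = 3·(0, 1, 1), so λ = 3.
Then T^3 v = λ^3·v = 3^3·(0, 1, 1) = 27·(0, 1, 1) = (0, 27, 27).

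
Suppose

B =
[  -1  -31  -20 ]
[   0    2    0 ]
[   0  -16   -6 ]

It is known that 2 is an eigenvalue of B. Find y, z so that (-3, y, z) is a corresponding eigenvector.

-1, 2

We need (B - 2I)v = 0.
B - 2I = [[-3, -31, -20], [0, 0, 0], [0, -16, -8]].
Row 1: (-3)·-3 + (-31)·y + (-20)·z = 0
Row 2: (0)·-3 + (0)·y + (0)·z = 0
Row 3: (0)·-3 + (-16)·y + (-8)·z = 0
Solving gives y = -1, z = 2.
Check: B·(-3, -1, 2) = (-6, -2, 4) = 2·(-3, -1, 2).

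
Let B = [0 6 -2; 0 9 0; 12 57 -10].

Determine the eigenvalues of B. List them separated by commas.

Set up det(λI - B) = 0.
Expanding the 3×3 determinant: p(λ) = λ^3 + λ^2 - 66λ - 216.
Try λ = 9: p(9) = 0, so 9 is a root.
Dividing by (λ - 9) leaves λ^2 + 10λ + 24.
The quadratic factors as (λ + 6)·(λ + 4).
Eigenvalues: -6, -4, 9.

-6, -4, 9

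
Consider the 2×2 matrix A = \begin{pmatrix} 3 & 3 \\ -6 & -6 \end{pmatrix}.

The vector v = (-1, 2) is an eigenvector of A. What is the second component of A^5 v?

First find the eigenvalue: Av = (3, -6) = -3·(-1, 2), so λ = -3.
Then A^5 v = λ^5·v = (-3)^5·(-1, 2) = -243·(-1, 2) = (243, -486).

-486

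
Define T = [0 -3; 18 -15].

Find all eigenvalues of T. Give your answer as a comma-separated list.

-9, -6

det(T - lambda·I) = (0 - lambda)(-15 - lambda) - (-3)·(18) = lambda^2 + 15·lambda + 54.
This factors as (lambda + 9)·(lambda + 6) = 0.
Eigenvalues: -9, -6.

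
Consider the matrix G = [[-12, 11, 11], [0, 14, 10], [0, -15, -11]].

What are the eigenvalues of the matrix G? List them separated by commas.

-12, -1, 4

The characteristic polynomial is p(r) = det(rI - G).
Cofactor expansion gives p(r) = r^3 + 9r^2 - 40r - 48.
Since p(-1) = 0, r = -1 is a root.
Dividing by (r + 1) leaves r^2 + 8r - 48.
The quadratic factors as (r + 12)·(r - 4).
Eigenvalues: -12, -1, 4.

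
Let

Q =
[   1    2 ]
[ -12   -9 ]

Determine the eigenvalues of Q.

-5, -3

det(Q - rI) = (1 - r)(-9 - r) - (2)·(-12) = r^2 + 8r + 15.
This factors as (r + 5)·(r + 3) = 0.
Eigenvalues: -5, -3.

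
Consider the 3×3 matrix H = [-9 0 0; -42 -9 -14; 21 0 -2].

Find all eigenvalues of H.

-9, -9, -2

The characteristic polynomial is p(t) = det(tI - H).
Cofactor expansion gives p(t) = t^3 + 20t^2 + 117t + 162.
Try t = -2: p(-2) = 0, so -2 is a root.
Dividing by (t + 2) leaves t^2 + 18t + 81.
The quadratic factor is (t + 9)^2.
Eigenvalues: -9, -9, -2.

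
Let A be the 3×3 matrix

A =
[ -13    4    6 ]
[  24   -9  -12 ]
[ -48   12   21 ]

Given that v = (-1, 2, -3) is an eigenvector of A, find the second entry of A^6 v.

1458

First find the eigenvalue: Av = (3, -6, 9) = -3·(-1, 2, -3), so λ = -3.
Then A^6 v = λ^6·v = (-3)^6·(-1, 2, -3) = 729·(-1, 2, -3) = (-729, 1458, -2187).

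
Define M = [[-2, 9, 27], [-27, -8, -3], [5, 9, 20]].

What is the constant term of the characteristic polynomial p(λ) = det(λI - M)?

p(0) = det(0·I − M) = det(−M) = (−1)^3·det(M).
det(M) = -490, so p(0) = 490.

490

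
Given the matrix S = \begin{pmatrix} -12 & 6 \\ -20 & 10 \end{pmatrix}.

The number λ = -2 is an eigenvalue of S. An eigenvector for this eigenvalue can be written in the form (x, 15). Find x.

We need (S + 2I)v = 0.
S + 2I = [[-10, 6], [-20, 12]].
Row 1: (-10)·x + (6)·15 = 0
Row 2: (-20)·x + (12)·15 = 0
Solving gives x = 9.
Check: S·(9, 15) = (-18, -30) = -2·(9, 15).

9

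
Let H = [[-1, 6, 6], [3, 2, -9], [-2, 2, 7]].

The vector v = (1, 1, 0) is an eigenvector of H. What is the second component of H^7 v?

First find the eigenvalue: Hv = (5, 5, 0) = 5·(1, 1, 0), so λ = 5.
Then H^7 v = λ^7·v = 5^7·(1, 1, 0) = 78125·(1, 1, 0) = (78125, 78125, 0).

78125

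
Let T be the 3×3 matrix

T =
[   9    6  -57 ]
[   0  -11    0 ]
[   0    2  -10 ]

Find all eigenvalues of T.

Compute the characteristic polynomial p(t) = det(tI - T).
Expanding the 3×3 determinant: p(t) = t^3 + 12t^2 - 79t - 990.
Rational-root test: t = 9 gives p(9) = 0.
Factor out (t - 9): p(t) = (t - 9)·(t^2 + 21t + 110).
The quadratic factors as (t + 11)·(t + 10).
Eigenvalues: -11, -10, 9.

-11, -10, 9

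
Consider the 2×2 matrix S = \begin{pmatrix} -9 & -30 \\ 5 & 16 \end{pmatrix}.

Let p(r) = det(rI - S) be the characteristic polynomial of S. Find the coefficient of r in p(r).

-7

The coefficient of r of det(rI - S) is −trace(S).
trace(S) = (-9) + (16) = 7, so the coefficient is -7.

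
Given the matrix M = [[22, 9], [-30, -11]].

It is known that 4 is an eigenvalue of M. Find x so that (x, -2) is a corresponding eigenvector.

We need (M - 4I)v = 0.
M - 4I = [[18, 9], [-30, -15]].
Row 1: (18)·x + (9)·-2 = 0
Row 2: (-30)·x + (-15)·-2 = 0
Solving gives x = 1.
Check: M·(1, -2) = (4, -8) = 4·(1, -2).

1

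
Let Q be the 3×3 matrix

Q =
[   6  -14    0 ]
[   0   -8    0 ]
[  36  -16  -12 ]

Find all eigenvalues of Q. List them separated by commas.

-12, -8, 6

The characteristic polynomial is p(r) = det(rI - Q).
Expanding along the first row, p(r) = r^3 + 14r^2 - 24r - 576.
Since p(6) = 0, r = 6 is a root.
Factor out (r - 6): p(r) = (r - 6)·(r^2 + 20r + 96).
The quadratic factors as (r + 12)·(r + 8).
Eigenvalues: -12, -8, 6.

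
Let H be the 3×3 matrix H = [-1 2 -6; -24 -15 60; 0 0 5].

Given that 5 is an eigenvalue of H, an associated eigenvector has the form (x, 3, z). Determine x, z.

We need (H - 5I)v = 0.
H - 5I = [[-6, 2, -6], [-24, -20, 60], [0, 0, 0]].
Row 1: (-6)·x + (2)·3 + (-6)·z = 0
Row 2: (-24)·x + (-20)·3 + (60)·z = 0
Row 3: (0)·x + (0)·3 + (0)·z = 0
Solving gives x = 0, z = 1.
Check: H·(0, 3, 1) = (0, 15, 5) = 5·(0, 3, 1).

0, 1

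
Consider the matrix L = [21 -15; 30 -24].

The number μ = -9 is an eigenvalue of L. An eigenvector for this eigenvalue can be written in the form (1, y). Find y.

We need (L + 9I)v = 0.
L + 9I = [[30, -15], [30, -15]].
Row 1: (30)·1 + (-15)·y = 0
Row 2: (30)·1 + (-15)·y = 0
Solving gives y = 2.
Check: L·(1, 2) = (-9, -18) = -9·(1, 2).

2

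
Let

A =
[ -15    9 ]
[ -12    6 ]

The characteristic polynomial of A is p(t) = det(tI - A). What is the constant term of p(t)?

18

p(t) = t^2 + 9t + 18.
The constant term is 18.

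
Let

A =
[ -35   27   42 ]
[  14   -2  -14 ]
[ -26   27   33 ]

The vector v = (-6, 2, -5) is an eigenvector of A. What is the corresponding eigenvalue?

Compute Av: A·(-6, 2, -5) = (54, -18, 45).
Since Av = λv, compare component 1: 54 = λ·-6, so λ = -9.

-9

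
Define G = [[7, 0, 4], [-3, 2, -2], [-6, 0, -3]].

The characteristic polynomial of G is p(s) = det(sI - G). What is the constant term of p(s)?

-6

p(s) = s^3 - 6s^2 + 11s - 6.
The constant term is -6.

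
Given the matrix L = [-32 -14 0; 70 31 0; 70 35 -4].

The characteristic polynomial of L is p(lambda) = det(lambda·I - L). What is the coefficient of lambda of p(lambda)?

-8

p(lambda) = lambda^3 + 5·lambda^2 - 8·lambda - 48.
The coefficient of lambda is -8.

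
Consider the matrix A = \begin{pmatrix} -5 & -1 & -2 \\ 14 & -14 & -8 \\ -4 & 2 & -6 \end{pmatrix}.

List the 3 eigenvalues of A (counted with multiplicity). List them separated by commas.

Compute the characteristic polynomial p(r) = det(rI - A).
Expanding along the first row, p(r) = r^3 + 25r^2 + 206r + 560.
Since p(-8) = 0, r = -8 is a root.
Dividing by (r + 8) leaves r^2 + 17r + 70.
The quadratic factors as (r + 10)·(r + 7).
Eigenvalues: -10, -8, -7.

-10, -8, -7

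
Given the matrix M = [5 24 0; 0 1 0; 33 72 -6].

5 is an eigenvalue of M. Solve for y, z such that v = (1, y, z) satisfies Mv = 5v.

We need (M - 5I)v = 0.
M - 5I = [[0, 24, 0], [0, -4, 0], [33, 72, -11]].
Row 1: (0)·1 + (24)·y + (0)·z = 0
Row 2: (0)·1 + (-4)·y + (0)·z = 0
Row 3: (33)·1 + (72)·y + (-11)·z = 0
Solving gives y = 0, z = 3.
Check: M·(1, 0, 3) = (5, 0, 15) = 5·(1, 0, 3).

0, 3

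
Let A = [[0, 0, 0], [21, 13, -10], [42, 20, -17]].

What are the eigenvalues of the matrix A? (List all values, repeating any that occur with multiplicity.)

Set up det(rI - A) = 0.
Expanding along the first row, p(r) = r^3 + 4r^2 - 21r.
Try r = 0: p(0) = 0, so 0 is a root.
Factor out r: p(r) = r·(r^2 + 4r - 21).
The quadratic factors as (r + 7)·(r - 3).
Eigenvalues: -7, 0, 3.

-7, 0, 3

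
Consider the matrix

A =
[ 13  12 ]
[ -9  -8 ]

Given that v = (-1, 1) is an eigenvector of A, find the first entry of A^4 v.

First find the eigenvalue: Av = (-1, 1) = 1·(-1, 1), so λ = 1.
Then A^4 v = λ^4·v = 1^4·(-1, 1) = 1·(-1, 1) = (-1, 1).

-1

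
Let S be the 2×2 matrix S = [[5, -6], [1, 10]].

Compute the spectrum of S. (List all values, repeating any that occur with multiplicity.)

7, 8

det(S - sI) = (5 - s)(10 - s) - (-6)·(1) = s^2 - 15s + 56.
This factors as (s - 7)·(s - 8) = 0.
Eigenvalues: 7, 8.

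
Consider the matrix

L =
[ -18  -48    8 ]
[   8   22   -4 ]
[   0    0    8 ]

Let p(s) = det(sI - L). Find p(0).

96

p(0) = det(0·I − L) = det(−L) = (−1)^3·det(L).
det(L) = -96, so p(0) = 96.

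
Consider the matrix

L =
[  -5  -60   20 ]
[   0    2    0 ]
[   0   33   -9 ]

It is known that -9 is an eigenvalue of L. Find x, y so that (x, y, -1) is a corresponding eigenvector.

We need (L + 9I)v = 0.
L + 9I = [[4, -60, 20], [0, 11, 0], [0, 33, 0]].
Row 1: (4)·x + (-60)·y + (20)·-1 = 0
Row 2: (0)·x + (11)·y + (0)·-1 = 0
Row 3: (0)·x + (33)·y + (0)·-1 = 0
Solving gives x = 5, y = 0.
Check: L·(5, 0, -1) = (-45, 0, 9) = -9·(5, 0, -1).

5, 0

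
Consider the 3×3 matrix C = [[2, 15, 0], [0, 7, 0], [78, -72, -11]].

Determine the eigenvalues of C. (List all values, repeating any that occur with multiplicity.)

-11, 2, 7

Compute the characteristic polynomial p(λ) = det(λI - C).
Expanding the 3×3 determinant: p(λ) = λ^3 + 2λ^2 - 85λ + 154.
Try λ = 2: p(2) = 0, so 2 is a root.
Dividing by (λ - 2) leaves λ^2 + 4λ - 77.
The quadratic factors as (λ + 11)·(λ - 7).
Eigenvalues: -11, 2, 7.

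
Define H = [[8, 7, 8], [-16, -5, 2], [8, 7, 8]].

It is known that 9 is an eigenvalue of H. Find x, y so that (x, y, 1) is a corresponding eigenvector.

We need (H - 9I)v = 0.
H - 9I = [[-1, 7, 8], [-16, -14, 2], [8, 7, -1]].
Row 1: (-1)·x + (7)·y + (8)·1 = 0
Row 2: (-16)·x + (-14)·y + (2)·1 = 0
Row 3: (8)·x + (7)·y + (-1)·1 = 0
Solving gives x = 1, y = -1.
Check: H·(1, -1, 1) = (9, -9, 9) = 9·(1, -1, 1).

1, -1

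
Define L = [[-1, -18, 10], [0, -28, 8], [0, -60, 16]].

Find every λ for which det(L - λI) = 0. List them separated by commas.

The characteristic polynomial is p(λ) = det(λI - L).
Expanding along the first row, p(λ) = λ^3 + 13λ^2 + 44λ + 32.
Rational-root test: λ = -1 gives p(-1) = 0.
Factor out (λ + 1): p(λ) = (λ + 1)·(λ^2 + 12λ + 32).
The quadratic factors as (λ + 8)·(λ + 4).
Eigenvalues: -8, -4, -1.

-8, -4, -1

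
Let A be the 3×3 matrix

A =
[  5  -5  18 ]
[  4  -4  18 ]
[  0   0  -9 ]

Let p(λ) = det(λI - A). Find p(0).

p(0) = det(0·I − A) = det(−A) = (−1)^3·det(A).
det(A) = 0, so p(0) = 0.

0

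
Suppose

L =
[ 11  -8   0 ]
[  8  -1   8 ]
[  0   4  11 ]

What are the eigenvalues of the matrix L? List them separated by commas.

Compute the characteristic polynomial p(lambda) = det(lambda·I - L).
Expanding the 3×3 determinant: p(lambda) = lambda^3 - 21·lambda^2 + 131·lambda - 231.
Try lambda = 3: p(3) = 0, so 3 is a root.
Dividing by (lambda - 3) leaves lambda^2 - 18·lambda + 77.
The quadratic factors as (lambda - 7)·(lambda - 11).
Eigenvalues: 3, 7, 11.

3, 7, 11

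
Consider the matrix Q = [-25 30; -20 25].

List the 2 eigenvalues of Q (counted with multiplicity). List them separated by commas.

-5, 5

det(Q - λI) = (-25 - λ)(25 - λ) - (30)·(-20) = λ^2 - 25.
This factors as (λ + 5)·(λ - 5) = 0.
Eigenvalues: -5, 5.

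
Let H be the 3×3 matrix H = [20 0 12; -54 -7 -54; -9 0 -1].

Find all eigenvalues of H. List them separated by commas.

The characteristic polynomial is p(s) = det(sI - H).
Cofactor expansion gives p(s) = s^3 - 12s^2 - 45s + 616.
Try s = 8: p(8) = 0, so 8 is a root.
Factor out (s - 8): p(s) = (s - 8)·(s^2 - 4s - 77).
The quadratic factors as (s + 7)·(s - 11).
Eigenvalues: -7, 8, 11.

-7, 8, 11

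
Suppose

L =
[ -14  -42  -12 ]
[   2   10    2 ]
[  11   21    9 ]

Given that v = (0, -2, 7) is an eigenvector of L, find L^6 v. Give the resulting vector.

(0, -1458, 5103)

First find the eigenvalue: Lv = (0, -6, 21) = 3·(0, -2, 7), so λ = 3.
Then L^6 v = λ^6·v = 3^6·(0, -2, 7) = 729·(0, -2, 7) = (0, -1458, 5103).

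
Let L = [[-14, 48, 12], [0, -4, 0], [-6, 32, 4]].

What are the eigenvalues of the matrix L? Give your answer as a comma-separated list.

-8, -4, -2

Set up det(λI - L) = 0.
Cofactor expansion gives p(λ) = λ^3 + 14λ^2 + 56λ + 64.
Since p(-2) = 0, λ = -2 is a root.
Dividing by (λ + 2) leaves λ^2 + 12λ + 32.
The quadratic factors as (λ + 8)·(λ + 4).
Eigenvalues: -8, -4, -2.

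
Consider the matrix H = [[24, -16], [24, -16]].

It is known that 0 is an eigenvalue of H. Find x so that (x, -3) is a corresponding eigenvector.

We need (H)v = 0.
H = [[24, -16], [24, -16]].
Row 1: (24)·x + (-16)·-3 = 0
Row 2: (24)·x + (-16)·-3 = 0
Solving gives x = -2.
Check: H·(-2, -3) = (0, 0) = 0·(-2, -3).

-2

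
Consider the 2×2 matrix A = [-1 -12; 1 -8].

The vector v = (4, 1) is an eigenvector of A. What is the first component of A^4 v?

1024

First find the eigenvalue: Av = (-16, -4) = -4·(4, 1), so λ = -4.
Then A^4 v = λ^4·v = (-4)^4·(4, 1) = 256·(4, 1) = (1024, 256).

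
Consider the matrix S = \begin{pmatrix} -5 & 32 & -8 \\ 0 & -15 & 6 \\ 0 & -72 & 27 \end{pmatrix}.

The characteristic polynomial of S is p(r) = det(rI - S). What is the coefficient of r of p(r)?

-33

p(r) = r^3 - 7r^2 - 33r + 135.
The coefficient of r is -33.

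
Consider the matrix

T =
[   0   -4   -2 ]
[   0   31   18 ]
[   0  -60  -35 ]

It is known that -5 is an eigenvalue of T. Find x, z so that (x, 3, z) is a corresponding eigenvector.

We need (T + 5I)v = 0.
T + 5I = [[5, -4, -2], [0, 36, 18], [0, -60, -30]].
Row 1: (5)·x + (-4)·3 + (-2)·z = 0
Row 2: (0)·x + (36)·3 + (18)·z = 0
Row 3: (0)·x + (-60)·3 + (-30)·z = 0
Solving gives x = 0, z = -6.
Check: T·(0, 3, -6) = (0, -15, 30) = -5·(0, 3, -6).

0, -6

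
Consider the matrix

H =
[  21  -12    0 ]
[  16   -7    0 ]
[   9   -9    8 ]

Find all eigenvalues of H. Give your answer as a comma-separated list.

Set up det(lambda·I - H) = 0.
Expanding along the first row, p(lambda) = lambda^3 - 22·lambda^2 + 157·lambda - 360.
Try lambda = 5: p(5) = 0, so 5 is a root.
Dividing by (lambda - 5) leaves lambda^2 - 17·lambda + 72.
The quadratic factors as (lambda - 8)·(lambda - 9).
Eigenvalues: 5, 8, 9.

5, 8, 9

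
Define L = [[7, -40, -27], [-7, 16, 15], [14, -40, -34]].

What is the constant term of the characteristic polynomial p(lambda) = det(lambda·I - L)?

p(0) = det(0·I − L) = det(−L) = (−1)^3·det(L).
det(L) = 0, so p(0) = 0.

0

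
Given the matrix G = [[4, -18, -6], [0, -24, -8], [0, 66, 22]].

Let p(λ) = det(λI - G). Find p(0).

0

p(0) = det(0·I − G) = det(−G) = (−1)^3·det(G).
det(G) = 0, so p(0) = 0.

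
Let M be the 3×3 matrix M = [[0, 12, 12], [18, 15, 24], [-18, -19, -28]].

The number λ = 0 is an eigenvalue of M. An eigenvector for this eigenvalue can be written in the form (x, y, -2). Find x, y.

1, 2

We need (M)v = 0.
M = [[0, 12, 12], [18, 15, 24], [-18, -19, -28]].
Row 1: (0)·x + (12)·y + (12)·-2 = 0
Row 2: (18)·x + (15)·y + (24)·-2 = 0
Row 3: (-18)·x + (-19)·y + (-28)·-2 = 0
Solving gives x = 1, y = 2.
Check: M·(1, 2, -2) = (0, 0, 0) = 0·(1, 2, -2).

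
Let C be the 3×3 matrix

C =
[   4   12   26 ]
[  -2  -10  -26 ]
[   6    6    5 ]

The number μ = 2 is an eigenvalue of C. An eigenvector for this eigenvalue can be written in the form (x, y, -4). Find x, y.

-8, 10

We need (C - 2I)v = 0.
C - 2I = [[2, 12, 26], [-2, -12, -26], [6, 6, 3]].
Row 1: (2)·x + (12)·y + (26)·-4 = 0
Row 2: (-2)·x + (-12)·y + (-26)·-4 = 0
Row 3: (6)·x + (6)·y + (3)·-4 = 0
Solving gives x = -8, y = 10.
Check: C·(-8, 10, -4) = (-16, 20, -8) = 2·(-8, 10, -4).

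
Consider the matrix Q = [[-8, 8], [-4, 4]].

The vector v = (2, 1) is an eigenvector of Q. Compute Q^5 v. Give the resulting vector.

First find the eigenvalue: Qv = (-8, -4) = -4·(2, 1), so λ = -4.
Then Q^5 v = λ^5·v = (-4)^5·(2, 1) = -1024·(2, 1) = (-2048, -1024).

(-2048, -1024)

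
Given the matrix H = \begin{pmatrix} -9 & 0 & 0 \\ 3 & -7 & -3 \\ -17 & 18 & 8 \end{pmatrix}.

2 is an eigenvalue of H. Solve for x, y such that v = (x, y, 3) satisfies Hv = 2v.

0, -1

We need (H - 2I)v = 0.
H - 2I = [[-11, 0, 0], [3, -9, -3], [-17, 18, 6]].
Row 1: (-11)·x + (0)·y + (0)·3 = 0
Row 2: (3)·x + (-9)·y + (-3)·3 = 0
Row 3: (-17)·x + (18)·y + (6)·3 = 0
Solving gives x = 0, y = -1.
Check: H·(0, -1, 3) = (0, -2, 6) = 2·(0, -1, 3).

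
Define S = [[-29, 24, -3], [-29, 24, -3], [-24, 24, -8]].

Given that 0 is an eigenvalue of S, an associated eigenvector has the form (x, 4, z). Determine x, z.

3, 3

We need (S)v = 0.
S = [[-29, 24, -3], [-29, 24, -3], [-24, 24, -8]].
Row 1: (-29)·x + (24)·4 + (-3)·z = 0
Row 2: (-29)·x + (24)·4 + (-3)·z = 0
Row 3: (-24)·x + (24)·4 + (-8)·z = 0
Solving gives x = 3, z = 3.
Check: S·(3, 4, 3) = (0, 0, 0) = 0·(3, 4, 3).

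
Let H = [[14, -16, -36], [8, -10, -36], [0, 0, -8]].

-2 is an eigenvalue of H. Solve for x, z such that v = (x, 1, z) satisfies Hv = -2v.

We need (H + 2I)v = 0.
H + 2I = [[16, -16, -36], [8, -8, -36], [0, 0, -6]].
Row 1: (16)·x + (-16)·1 + (-36)·z = 0
Row 2: (8)·x + (-8)·1 + (-36)·z = 0
Row 3: (0)·x + (0)·1 + (-6)·z = 0
Solving gives x = 1, z = 0.
Check: H·(1, 1, 0) = (-2, -2, 0) = -2·(1, 1, 0).

1, 0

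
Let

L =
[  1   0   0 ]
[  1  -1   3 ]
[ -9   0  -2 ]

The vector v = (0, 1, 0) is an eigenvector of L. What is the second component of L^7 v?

-1

First find the eigenvalue: Lv = (0, -1, 0) = -1·(0, 1, 0), so λ = -1.
Then L^7 v = λ^7·v = (-1)^7·(0, 1, 0) = -1·(0, 1, 0) = (0, -1, 0).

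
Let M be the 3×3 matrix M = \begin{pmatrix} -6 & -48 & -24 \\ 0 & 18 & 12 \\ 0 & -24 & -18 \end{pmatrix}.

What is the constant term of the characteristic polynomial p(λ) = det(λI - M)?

p(0) = det(0·I − M) = det(−M) = (−1)^3·det(M).
det(M) = 216, so p(0) = -216.

-216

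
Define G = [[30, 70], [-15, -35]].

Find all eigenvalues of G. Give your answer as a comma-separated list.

-5, 0

det(G - λI) = (30 - λ)(-35 - λ) - (70)·(-15) = λ^2 + 5λ.
This factors as (λ + 5)·λ = 0.
Eigenvalues: -5, 0.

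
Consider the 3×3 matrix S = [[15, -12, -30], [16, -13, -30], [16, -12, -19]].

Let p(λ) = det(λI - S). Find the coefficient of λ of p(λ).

79

p(λ) = λ^3 + 17λ^2 + 79λ + 63.
The coefficient of λ is 79.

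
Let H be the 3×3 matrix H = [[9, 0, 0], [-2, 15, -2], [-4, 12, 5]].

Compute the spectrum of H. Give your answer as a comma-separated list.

9, 9, 11

The characteristic polynomial is p(r) = det(rI - H).
Expanding the 3×3 determinant: p(r) = r^3 - 29r^2 + 279r - 891.
Try r = 11: p(11) = 0, so 11 is a root.
Dividing by (r - 11) leaves r^2 - 18r + 81.
The quadratic factor is (r - 9)^2.
Eigenvalues: 9, 9, 11.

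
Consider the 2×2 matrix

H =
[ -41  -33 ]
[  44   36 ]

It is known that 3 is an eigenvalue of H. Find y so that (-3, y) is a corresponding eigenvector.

4

We need (H - 3I)v = 0.
H - 3I = [[-44, -33], [44, 33]].
Row 1: (-44)·-3 + (-33)·y = 0
Row 2: (44)·-3 + (33)·y = 0
Solving gives y = 4.
Check: H·(-3, 4) = (-9, 12) = 3·(-3, 4).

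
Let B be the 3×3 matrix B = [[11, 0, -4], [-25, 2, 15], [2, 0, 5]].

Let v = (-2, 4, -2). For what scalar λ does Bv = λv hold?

7

Compute Bv: B·(-2, 4, -2) = (-14, 28, -14).
Since Bv = λv, compare component 1: -14 = λ·-2, so λ = 7.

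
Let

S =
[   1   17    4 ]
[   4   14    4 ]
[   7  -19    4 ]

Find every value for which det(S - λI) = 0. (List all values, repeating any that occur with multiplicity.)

Set up det(rI - S) = 0.
Expanding the 3×3 determinant: p(r) = r^3 - 19r^2 + 54r + 360.
Rational-root test: r = -3 gives p(-3) = 0.
Factor out (r + 3): p(r) = (r + 3)·(r^2 - 22r + 120).
The quadratic factors as (r - 10)·(r - 12).
Eigenvalues: -3, 10, 12.

-3, 10, 12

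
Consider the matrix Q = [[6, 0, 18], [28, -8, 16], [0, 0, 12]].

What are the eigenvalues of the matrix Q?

Set up det(μI - Q) = 0.
Expanding along the first row, p(μ) = μ^3 - 10μ^2 - 72μ + 576.
Try μ = 6: p(6) = 0, so 6 is a root.
Dividing by (μ - 6) leaves μ^2 - 4μ - 96.
The quadratic factors as (μ + 8)·(μ - 12).
Eigenvalues: -8, 6, 12.

-8, 6, 12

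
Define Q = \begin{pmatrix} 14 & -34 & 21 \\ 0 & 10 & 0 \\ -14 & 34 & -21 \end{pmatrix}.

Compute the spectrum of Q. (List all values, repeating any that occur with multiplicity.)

Set up det(rI - Q) = 0.
Cofactor expansion gives p(r) = r^3 - 3r^2 - 70r.
Try r = -7: p(-7) = 0, so -7 is a root.
Factor out (r + 7): p(r) = (r + 7)·(r^2 - 10r).
The quadratic factors as r·(r - 10).
Eigenvalues: -7, 0, 10.

-7, 0, 10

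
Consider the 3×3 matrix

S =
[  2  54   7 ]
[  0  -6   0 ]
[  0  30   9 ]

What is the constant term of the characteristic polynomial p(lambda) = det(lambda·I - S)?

108

p(0) = det(0·I − S) = det(−S) = (−1)^3·det(S).
det(S) = -108, so p(0) = 108.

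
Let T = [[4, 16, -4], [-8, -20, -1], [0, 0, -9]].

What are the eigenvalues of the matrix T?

Compute the characteristic polynomial p(t) = det(tI - T).
Expanding the 3×3 determinant: p(t) = t^3 + 25t^2 + 192t + 432.
Rational-root test: t = -9 gives p(-9) = 0.
Factor out (t + 9): p(t) = (t + 9)·(t^2 + 16t + 48).
The quadratic factors as (t + 12)·(t + 4).
Eigenvalues: -12, -9, -4.

-12, -9, -4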